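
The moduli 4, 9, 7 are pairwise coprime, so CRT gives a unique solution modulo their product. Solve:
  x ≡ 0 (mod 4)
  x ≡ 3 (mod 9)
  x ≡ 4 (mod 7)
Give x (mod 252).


Moduli 4, 9, 7 are pairwise coprime; by CRT there is a unique solution modulo M = 4 · 9 · 7 = 252.
Solve pairwise, accumulating the modulus:
  Start with x ≡ 0 (mod 4).
  Combine with x ≡ 3 (mod 9): since gcd(4, 9) = 1, we get a unique residue mod 36.
    Write x = 0 + 4·t and substitute into x ≡ 3 (mod 9): 4·t ≡ 3 − 0 = 3 (mod 9).
    The inverse of 4 mod 9 is 7 (since 4·7 = 28 = 3·9 + 1), so t ≡ 7·3 = 21 ≡ 3 (mod 9).
    Then x = 0 + 4·3 = 12, valid modulo lcm(4, 9) = 36: x ≡ 12 (mod 36).
  Combine with x ≡ 4 (mod 7): since gcd(36, 7) = 1, we get a unique residue mod 252.
    Write x = 12 + 36·t and substitute into x ≡ 4 (mod 7): 36·t ≡ 4 − 12 = -8 (mod 7).
    Reduce coefficients mod 7: 1·t ≡ 6 (mod 7).
    So t ≡ 6 (mod 7).
    Then x = 12 + 36·6 = 228, valid modulo lcm(36, 7) = 252: x ≡ 228 (mod 252).
Verify: 228 mod 4 = 0 ✓, 228 mod 9 = 3 ✓, 228 mod 7 = 4 ✓.

x ≡ 228 (mod 252).


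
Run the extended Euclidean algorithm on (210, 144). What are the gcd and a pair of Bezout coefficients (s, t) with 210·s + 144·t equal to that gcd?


Euclidean algorithm on (210, 144) — divide until remainder is 0:
  210 = 1 · 144 + 66
  144 = 2 · 66 + 12
  66 = 5 · 12 + 6
  12 = 2 · 6 + 0
gcd(210, 144) = 6.
Track Bezout coefficients alongside the remainders: start with r₀ = 210 = a·1 + b·0 (s = 1, t = 0) and r₁ = 144 = a·0 + b·1 (s = 0, t = 1); each new remainder r_{k+1} = r_{k-1} − q_k·r_k inherits s_{k+1} = s_{k-1} − q_k·s_k, t_{k+1} = t_{k-1} − q_k·t_k, so r_k = a·s_k + b·t_k at every step:
  q = 1: r = 66, s = 1 − 1·0 = 1, t = 0 − 1·1 = -1  (check: 210·1 + 144·(-1) = 66)
  q = 2: r = 12, s = 0 − 2·1 = -2, t = 1 − 2·(-1) = 3  (check: 210·(-2) + 144·3 = 12)
  q = 5: r = 6, s = 1 − 5·(-2) = 11, t = -1 − 5·3 = -16  (check: 210·11 + 144·(-16) = 6)
The row with r = 6 (the gcd) gives the Bezout coefficients s = 11, t = -16.
Result: 210 · (11) + 144 · (-16) = 6.

gcd(210, 144) = 6; s = 11, t = -16 (check: 210·11 + 144·(-16) = 6).


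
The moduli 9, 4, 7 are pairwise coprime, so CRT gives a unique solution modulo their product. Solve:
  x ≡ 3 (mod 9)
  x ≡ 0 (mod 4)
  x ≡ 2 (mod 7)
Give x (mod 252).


Moduli 9, 4, 7 are pairwise coprime; by CRT there is a unique solution modulo M = 9 · 4 · 7 = 252.
Solve pairwise, accumulating the modulus:
  Start with x ≡ 3 (mod 9).
  Combine with x ≡ 0 (mod 4): since gcd(9, 4) = 1, we get a unique residue mod 36.
    Write x = 3 + 9·t and substitute into x ≡ 0 (mod 4): 9·t ≡ 0 − 3 = -3 (mod 4).
    Reduce coefficients mod 4: 1·t ≡ 1 (mod 4).
    So t ≡ 1 (mod 4).
    Then x = 3 + 9·1 = 12, valid modulo lcm(9, 4) = 36: x ≡ 12 (mod 36).
  Combine with x ≡ 2 (mod 7): since gcd(36, 7) = 1, we get a unique residue mod 252.
    Write x = 12 + 36·t and substitute into x ≡ 2 (mod 7): 36·t ≡ 2 − 12 = -10 (mod 7).
    Reduce coefficients mod 7: 1·t ≡ 4 (mod 7).
    So t ≡ 4 (mod 7).
    Then x = 12 + 36·4 = 156, valid modulo lcm(36, 7) = 252: x ≡ 156 (mod 252).
Verify: 156 mod 9 = 3 ✓, 156 mod 4 = 0 ✓, 156 mod 7 = 2 ✓.

x ≡ 156 (mod 252).


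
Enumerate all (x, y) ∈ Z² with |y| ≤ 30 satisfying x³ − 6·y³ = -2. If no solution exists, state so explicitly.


The equation is x³ - 6y³ = -2. For fixed y, x³ = 6·y³ − 2, so a solution requires the RHS to be a perfect cube.
Strategy: iterate y from -30 to 30, compute RHS = 6·y³ − 2, and check whether it is a (positive or negative) perfect cube.
Check small values of y:
  y = 0: RHS = -2 is not a perfect cube.
  y = 1: RHS = 4 is not a perfect cube.
  y = -1: RHS = -8 = (-2)³ ⇒ x = -2 works.
  y = 2: RHS = 46 is not a perfect cube.
  y = -2: RHS = -50 is not a perfect cube.
  y = 3: RHS = 160 is not a perfect cube.
  y = -3: RHS = -164 is not a perfect cube.
Continuing the search up to |y| = 30 finds no further solutions beyond those listed.
Collected solutions: (-2, -1).

Solutions (with |y| ≤ 30): (-2, -1).


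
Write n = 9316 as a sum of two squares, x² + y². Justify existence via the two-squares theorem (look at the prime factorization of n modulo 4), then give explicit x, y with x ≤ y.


Step 1: Factor n = 9316 = 2^2 · 17 · 137.
Step 2: Check the mod-4 condition on each prime factor: 2 = 2 (special); 17 ≡ 1 (mod 4), exponent 1; 137 ≡ 1 (mod 4), exponent 1.
All primes ≡ 3 (mod 4) appear to even exponent (or don't appear), so by the two-squares theorem n IS expressible as a sum of two squares.
Step 3: Build a representation. Group n = k² · m with k = 2 and m = 17 · 137 = 2329 (a product of primes ≡ 1 (mod 4)); a representation of m scales to one of n via (k·x)² + (k·y)² = k²(x² + y²). Each prime p ≡ 1 (mod 4) is itself a sum of two squares; find a² by testing p − a² for a perfect square:
  17: 17 − 1² = 16 = 4² ⇒ 17 = 1² + 4².
  137: 137 − 1² = 136, 137 − 2² = 133, 137 − 3² = 128, 137 − 4² = 121 = 11² ⇒ 137 = 4² + 11².
  Combine using the Brahmagupta–Fibonacci identity (a² + b²)(c² + d²) = (ac − bd)² + (ad + bc)² = (ac + bd)² + (ad − bc)²:
  17 · 137 = 2329: from (1² + 4²)(4² + 11²), take (1·4 − 4·11, 1·11 + 4·4) = (4 − 44, 11 + 16) = (-40, 27); dropping signs (only squares matter) gives (40, 27); check 40² + 27² = 1600 + 729 = 2329 ✓.
  Scale by k = 2: (2·40, 2·27) = (80, 54).
Step 4: Order so x ≤ y and verify: 54² + 80² = 2916 + 6400 = 9316 = n. ✓

n = 9316 = 54² + 80² (one valid representation with x ≤ y).


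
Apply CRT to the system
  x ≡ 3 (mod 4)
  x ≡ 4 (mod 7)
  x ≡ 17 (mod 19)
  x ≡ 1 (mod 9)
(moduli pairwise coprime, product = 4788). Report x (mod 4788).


Product of moduli M = 4 · 7 · 19 · 9 = 4788.
Merge one congruence at a time:
  Start: x ≡ 3 (mod 4).
  Combine with x ≡ 4 (mod 7); new modulus lcm = 28.
    Write x = 3 + 4·t and substitute into x ≡ 4 (mod 7): 4·t ≡ 4 − 3 = 1 (mod 7).
    The inverse of 4 mod 7 is 2 (since 4·2 = 8 = 1·7 + 1), so t ≡ 2·1 = 2 ≡ 2 (mod 7).
    Then x = 3 + 4·2 = 11, valid modulo lcm(4, 7) = 28: x ≡ 11 (mod 28).
  Combine with x ≡ 17 (mod 19); new modulus lcm = 532.
    Write x = 11 + 28·t and substitute into x ≡ 17 (mod 19): 28·t ≡ 17 − 11 = 6 (mod 19).
    Reduce coefficients mod 19: 9·t ≡ 6 (mod 19).
    The inverse of 9 mod 19 is 17 (since 9·17 = 153 = 8·19 + 1), so t ≡ 17·6 = 102 ≡ 7 (mod 19).
    Then x = 11 + 28·7 = 207, valid modulo lcm(28, 19) = 532: x ≡ 207 (mod 532).
  Combine with x ≡ 1 (mod 9); new modulus lcm = 4788.
    Write x = 207 + 532·t and substitute into x ≡ 1 (mod 9): 532·t ≡ 1 − 207 = -206 (mod 9).
    Reduce coefficients mod 9: 1·t ≡ 1 (mod 9).
    So t ≡ 1 (mod 9).
    Then x = 207 + 532·1 = 739, valid modulo lcm(532, 9) = 4788: x ≡ 739 (mod 4788).
Verify against each original: 739 mod 4 = 3, 739 mod 7 = 4, 739 mod 19 = 17, 739 mod 9 = 1.

x ≡ 739 (mod 4788).


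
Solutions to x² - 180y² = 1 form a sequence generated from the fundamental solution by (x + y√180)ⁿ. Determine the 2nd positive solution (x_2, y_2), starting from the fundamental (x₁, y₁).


Step 1: Find the fundamental solution (x₁, y₁) of x² - 180y² = 1.
  Expand √180 as a continued fraction. a₀ = ⌊√180⌋ = 13; iterate m_{k+1} = d_k·a_k − m_k, d_{k+1} = (180 − m_{k+1}²)/d_k, a_{k+1} = ⌊(a₀ + m_{k+1})/d_{k+1}⌋ (starting m₀ = 0, d₀ = 1), with convergents p_k = a_k·p_{k-1} + p_{k-2}, q_k = a_k·q_{k-1} + q_{k-2} (p₋₁ = 1, q₋₁ = 0):
  k = 0: a₀ = 13; p₀/q₀ = 13/1; p₀² − 180·q₀² = 169 − 180 = -11.
  k = 1: m = 13, d = 11, a = ⌊(13 + 13)/11⌋ = 2; p/q = (2·13 + 1)/(2·1 + 0) = 27/2; p² − 180·q² = 729 − 720 = 9.
  k = 2: m = 9, d = 9, a = ⌊(13 + 9)/9⌋ = 2; p/q = (2·27 + 13)/(2·2 + 1) = 67/5; p² − 180·q² = 4489 − 4500 = -11.
  k = 3: m = 9, d = 11, a = ⌊(13 + 9)/11⌋ = 2; p/q = (2·67 + 27)/(2·5 + 2) = 161/12; p² − 180·q² = 25921 − 25920 = 1.
  The first convergent with p² − 180·q² = 1 gives the fundamental solution (x₁, y₁) = (161, 12).
Step 2: Apply the recurrence (x_{n+1}, y_{n+1}) = (x₁x_n + 180y₁y_n, x₁y_n + y₁x_n) repeatedly.
  From (x_1, y_1) = (161, 12): x_2 = 161·161 + 180·12·12 = 51841; y_2 = 161·12 + 12·161 = 3864.
Step 3: Verify x_2² - 180·y_2² = 2687489281 - 2687489280 = 1 (should be 1). ✓

(x_1, y_1) = (161, 12); (x_2, y_2) = (51841, 3864).


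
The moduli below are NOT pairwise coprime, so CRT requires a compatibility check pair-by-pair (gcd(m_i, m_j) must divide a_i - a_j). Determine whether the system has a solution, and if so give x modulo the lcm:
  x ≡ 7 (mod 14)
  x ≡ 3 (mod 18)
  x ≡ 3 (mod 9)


Moduli 14, 18, 9 are not pairwise coprime, so CRT works modulo lcm(m_i) when all pairwise compatibility conditions hold.
Pairwise compatibility: gcd(m_i, m_j) must divide a_i - a_j for every pair.
Merge one congruence at a time:
  Start: x ≡ 7 (mod 14).
  Combine with x ≡ 3 (mod 18): gcd(14, 18) = 2; 3 - 7 = -4, which IS divisible by 2, so compatible.
    Write x = 7 + 14·t and substitute into x ≡ 3 (mod 18): 14·t ≡ 3 − 7 = -4 (mod 18).
    Divide the congruence (and modulus) by g = 2: 7·t ≡ -2 (mod 9).
    Reduce coefficients mod 9: 7·t ≡ 7 (mod 9).
    The inverse of 7 mod 9 is 4 (since 7·4 = 28 = 3·9 + 1), so t ≡ 4·7 = 28 ≡ 1 (mod 9).
    Then x = 7 + 14·1 = 21, valid modulo lcm(14, 18) = 126: x ≡ 21 (mod 126).
  Combine with x ≡ 3 (mod 9): gcd(126, 9) = 9; 3 - 21 = -18, which IS divisible by 9, so compatible.
    Write x = 21 + 126·t and substitute into x ≡ 3 (mod 9): 126·t ≡ 3 − 21 = -18 (mod 9).
    Divide the congruence (and modulus) by g = 9: 14·t ≡ -2 (mod 1).
    Modulo 1 every t works; take t = 0.
    Then x = 21 + 126·0 = 21, valid modulo lcm(126, 9) = 126: x ≡ 21 (mod 126).
Verify: 21 mod 14 = 7, 21 mod 18 = 3, 21 mod 9 = 3.

x ≡ 21 (mod 126).


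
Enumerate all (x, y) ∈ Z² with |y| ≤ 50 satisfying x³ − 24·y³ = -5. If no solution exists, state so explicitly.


The equation is x³ - 24y³ = -5. For fixed y, x³ = 24·y³ − 5, so a solution requires the RHS to be a perfect cube.
Strategy: iterate y from -50 to 50, compute RHS = 24·y³ − 5, and check whether it is a (positive or negative) perfect cube.
Check small values of y:
  y = 0: RHS = -5 is not a perfect cube.
  y = 1: RHS = 19 is not a perfect cube.
  y = -1: RHS = -29 is not a perfect cube.
  y = 2: RHS = 187 is not a perfect cube.
  y = -2: RHS = -197 is not a perfect cube.
  y = 3: RHS = 643 is not a perfect cube.
  y = -3: RHS = -653 is not a perfect cube.
Continuing the search up to |y| = 50 finds no solutions either.
No (x, y) in the scanned range satisfies the equation.

No integer solutions with |y| ≤ 50.


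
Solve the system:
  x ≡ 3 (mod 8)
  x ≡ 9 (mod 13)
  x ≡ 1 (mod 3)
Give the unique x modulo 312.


Moduli 8, 13, 3 are pairwise coprime; by CRT there is a unique solution modulo M = 8 · 13 · 3 = 312.
Solve pairwise, accumulating the modulus:
  Start with x ≡ 3 (mod 8).
  Combine with x ≡ 9 (mod 13): since gcd(8, 13) = 1, we get a unique residue mod 104.
    Write x = 3 + 8·t and substitute into x ≡ 9 (mod 13): 8·t ≡ 9 − 3 = 6 (mod 13).
    The inverse of 8 mod 13 is 5 (since 8·5 = 40 = 3·13 + 1), so t ≡ 5·6 = 30 ≡ 4 (mod 13).
    Then x = 3 + 8·4 = 35, valid modulo lcm(8, 13) = 104: x ≡ 35 (mod 104).
  Combine with x ≡ 1 (mod 3): since gcd(104, 3) = 1, we get a unique residue mod 312.
    Write x = 35 + 104·t and substitute into x ≡ 1 (mod 3): 104·t ≡ 1 − 35 = -34 (mod 3).
    Reduce coefficients mod 3: 2·t ≡ 2 (mod 3).
    The inverse of 2 mod 3 is 2 (since 2·2 = 4 = 1·3 + 1), so t ≡ 2·2 = 4 ≡ 1 (mod 3).
    Then x = 35 + 104·1 = 139, valid modulo lcm(104, 3) = 312: x ≡ 139 (mod 312).
Verify: 139 mod 8 = 3 ✓, 139 mod 13 = 9 ✓, 139 mod 3 = 1 ✓.

x ≡ 139 (mod 312).


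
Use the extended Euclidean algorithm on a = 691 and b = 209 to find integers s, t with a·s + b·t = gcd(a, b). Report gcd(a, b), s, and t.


Euclidean algorithm on (691, 209) — divide until remainder is 0:
  691 = 3 · 209 + 64
  209 = 3 · 64 + 17
  64 = 3 · 17 + 13
  17 = 1 · 13 + 4
  13 = 3 · 4 + 1
  4 = 4 · 1 + 0
gcd(691, 209) = 1.
Track Bezout coefficients alongside the remainders: start with r₀ = 691 = a·1 + b·0 (s = 1, t = 0) and r₁ = 209 = a·0 + b·1 (s = 0, t = 1); each new remainder r_{k+1} = r_{k-1} − q_k·r_k inherits s_{k+1} = s_{k-1} − q_k·s_k, t_{k+1} = t_{k-1} − q_k·t_k, so r_k = a·s_k + b·t_k at every step:
  q = 3: r = 64, s = 1 − 3·0 = 1, t = 0 − 3·1 = -3  (check: 691·1 + 209·(-3) = 64)
  q = 3: r = 17, s = 0 − 3·1 = -3, t = 1 − 3·(-3) = 10  (check: 691·(-3) + 209·10 = 17)
  q = 3: r = 13, s = 1 − 3·(-3) = 10, t = -3 − 3·10 = -33  (check: 691·10 + 209·(-33) = 13)
  q = 1: r = 4, s = -3 − 1·10 = -13, t = 10 − 1·(-33) = 43  (check: 691·(-13) + 209·43 = 4)
  q = 3: r = 1, s = 10 − 3·(-13) = 49, t = -33 − 3·43 = -162  (check: 691·49 + 209·(-162) = 1)
The row with r = 1 (the gcd) gives the Bezout coefficients s = 49, t = -162.
Result: 691 · (49) + 209 · (-162) = 1.

gcd(691, 209) = 1; s = 49, t = -162 (check: 691·49 + 209·(-162) = 1).


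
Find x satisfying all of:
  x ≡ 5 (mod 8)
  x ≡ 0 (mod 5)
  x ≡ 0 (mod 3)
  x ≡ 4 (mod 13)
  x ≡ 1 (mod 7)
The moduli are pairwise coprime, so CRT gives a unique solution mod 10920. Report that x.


Product of moduli M = 8 · 5 · 3 · 13 · 7 = 10920.
Merge one congruence at a time:
  Start: x ≡ 5 (mod 8).
  Combine with x ≡ 0 (mod 5); new modulus lcm = 40.
    Write x = 5 + 8·t and substitute into x ≡ 0 (mod 5): 8·t ≡ 0 − 5 = -5 (mod 5).
    Reduce coefficients mod 5: 3·t ≡ 0 (mod 5).
    The inverse of 3 mod 5 is 2 (since 3·2 = 6 = 1·5 + 1), so t ≡ 2·0 = 0 ≡ 0 (mod 5).
    Then x = 5 + 8·0 = 5, valid modulo lcm(8, 5) = 40: x ≡ 5 (mod 40).
  Combine with x ≡ 0 (mod 3); new modulus lcm = 120.
    Write x = 5 + 40·t and substitute into x ≡ 0 (mod 3): 40·t ≡ 0 − 5 = -5 (mod 3).
    Reduce coefficients mod 3: 1·t ≡ 1 (mod 3).
    So t ≡ 1 (mod 3).
    Then x = 5 + 40·1 = 45, valid modulo lcm(40, 3) = 120: x ≡ 45 (mod 120).
  Combine with x ≡ 4 (mod 13); new modulus lcm = 1560.
    Write x = 45 + 120·t and substitute into x ≡ 4 (mod 13): 120·t ≡ 4 − 45 = -41 (mod 13).
    Reduce coefficients mod 13: 3·t ≡ 11 (mod 13).
    The inverse of 3 mod 13 is 9 (since 3·9 = 27 = 2·13 + 1), so t ≡ 9·11 = 99 ≡ 8 (mod 13).
    Then x = 45 + 120·8 = 1005, valid modulo lcm(120, 13) = 1560: x ≡ 1005 (mod 1560).
  Combine with x ≡ 1 (mod 7); new modulus lcm = 10920.
    Write x = 1005 + 1560·t and substitute into x ≡ 1 (mod 7): 1560·t ≡ 1 − 1005 = -1004 (mod 7).
    Reduce coefficients mod 7: 6·t ≡ 4 (mod 7).
    The inverse of 6 mod 7 is 6 (since 6·6 = 36 = 5·7 + 1), so t ≡ 6·4 = 24 ≡ 3 (mod 7).
    Then x = 1005 + 1560·3 = 5685, valid modulo lcm(1560, 7) = 10920: x ≡ 5685 (mod 10920).
Verify against each original: 5685 mod 8 = 5, 5685 mod 5 = 0, 5685 mod 3 = 0, 5685 mod 13 = 4, 5685 mod 7 = 1.

x ≡ 5685 (mod 10920).


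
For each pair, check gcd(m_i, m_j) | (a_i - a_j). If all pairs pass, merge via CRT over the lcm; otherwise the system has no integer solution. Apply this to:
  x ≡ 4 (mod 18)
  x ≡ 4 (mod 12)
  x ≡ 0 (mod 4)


Moduli 18, 12, 4 are not pairwise coprime, so CRT works modulo lcm(m_i) when all pairwise compatibility conditions hold.
Pairwise compatibility: gcd(m_i, m_j) must divide a_i - a_j for every pair.
Merge one congruence at a time:
  Start: x ≡ 4 (mod 18).
  Combine with x ≡ 4 (mod 12): gcd(18, 12) = 6; 4 - 4 = 0, which IS divisible by 6, so compatible.
    Write x = 4 + 18·t and substitute into x ≡ 4 (mod 12): 18·t ≡ 4 − 4 = 0 (mod 12).
    Divide the congruence (and modulus) by g = 6: 3·t ≡ 0 (mod 2).
    Reduce coefficients mod 2: 1·t ≡ 0 (mod 2).
    So t ≡ 0 (mod 2).
    Then x = 4 + 18·0 = 4, valid modulo lcm(18, 12) = 36: x ≡ 4 (mod 36).
  Combine with x ≡ 0 (mod 4): gcd(36, 4) = 4; 0 - 4 = -4, which IS divisible by 4, so compatible.
    Write x = 4 + 36·t and substitute into x ≡ 0 (mod 4): 36·t ≡ 0 − 4 = -4 (mod 4).
    Divide the congruence (and modulus) by g = 4: 9·t ≡ -1 (mod 1).
    Modulo 1 every t works; take t = 0.
    Then x = 4 + 36·0 = 4, valid modulo lcm(36, 4) = 36: x ≡ 4 (mod 36).
Verify: 4 mod 18 = 4, 4 mod 12 = 4, 4 mod 4 = 0.

x ≡ 4 (mod 36).


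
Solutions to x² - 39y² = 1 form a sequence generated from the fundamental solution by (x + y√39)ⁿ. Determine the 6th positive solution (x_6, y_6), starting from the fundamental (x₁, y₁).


Step 1: Find the fundamental solution (x₁, y₁) of x² - 39y² = 1.
  Expand √39 as a continued fraction. a₀ = ⌊√39⌋ = 6; iterate m_{k+1} = d_k·a_k − m_k, d_{k+1} = (39 − m_{k+1}²)/d_k, a_{k+1} = ⌊(a₀ + m_{k+1})/d_{k+1}⌋ (starting m₀ = 0, d₀ = 1), with convergents p_k = a_k·p_{k-1} + p_{k-2}, q_k = a_k·q_{k-1} + q_{k-2} (p₋₁ = 1, q₋₁ = 0):
  k = 0: a₀ = 6; p₀/q₀ = 6/1; p₀² − 39·q₀² = 36 − 39 = -3.
  k = 1: m = 6, d = 3, a = ⌊(6 + 6)/3⌋ = 4; p/q = (4·6 + 1)/(4·1 + 0) = 25/4; p² − 39·q² = 625 − 624 = 1.
  The first convergent with p² − 39·q² = 1 gives the fundamental solution (x₁, y₁) = (25, 4).
Step 2: Apply the recurrence (x_{n+1}, y_{n+1}) = (x₁x_n + 39y₁y_n, x₁y_n + y₁x_n) repeatedly.
  From (x_1, y_1) = (25, 4): x_2 = 25·25 + 39·4·4 = 1249; y_2 = 25·4 + 4·25 = 200.
  From (x_2, y_2) = (1249, 200): x_3 = 25·1249 + 39·4·200 = 62425; y_3 = 25·200 + 4·1249 = 9996.
  From (x_3, y_3) = (62425, 9996): x_4 = 25·62425 + 39·4·9996 = 3120001; y_4 = 25·9996 + 4·62425 = 499600.
  From (x_4, y_4) = (3120001, 499600): x_5 = 25·3120001 + 39·4·499600 = 155937625; y_5 = 25·499600 + 4·3120001 = 24970004.
  From (x_5, y_5) = (155937625, 24970004): x_6 = 25·155937625 + 39·4·24970004 = 7793761249; y_6 = 25·24970004 + 4·155937625 = 1248000600.
Step 3: Verify x_6² - 39·y_6² = 60742714406414040001 - 60742714406414040000 = 1 (should be 1). ✓

(x_1, y_1) = (25, 4); (x_6, y_6) = (7793761249, 1248000600).


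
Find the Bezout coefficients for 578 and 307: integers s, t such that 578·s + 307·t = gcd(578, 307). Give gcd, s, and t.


Euclidean algorithm on (578, 307) — divide until remainder is 0:
  578 = 1 · 307 + 271
  307 = 1 · 271 + 36
  271 = 7 · 36 + 19
  36 = 1 · 19 + 17
  19 = 1 · 17 + 2
  17 = 8 · 2 + 1
  2 = 2 · 1 + 0
gcd(578, 307) = 1.
Track Bezout coefficients alongside the remainders: start with r₀ = 578 = a·1 + b·0 (s = 1, t = 0) and r₁ = 307 = a·0 + b·1 (s = 0, t = 1); each new remainder r_{k+1} = r_{k-1} − q_k·r_k inherits s_{k+1} = s_{k-1} − q_k·s_k, t_{k+1} = t_{k-1} − q_k·t_k, so r_k = a·s_k + b·t_k at every step:
  q = 1: r = 271, s = 1 − 1·0 = 1, t = 0 − 1·1 = -1  (check: 578·1 + 307·(-1) = 271)
  q = 1: r = 36, s = 0 − 1·1 = -1, t = 1 − 1·(-1) = 2  (check: 578·(-1) + 307·2 = 36)
  q = 7: r = 19, s = 1 − 7·(-1) = 8, t = -1 − 7·2 = -15  (check: 578·8 + 307·(-15) = 19)
  q = 1: r = 17, s = -1 − 1·8 = -9, t = 2 − 1·(-15) = 17  (check: 578·(-9) + 307·17 = 17)
  q = 1: r = 2, s = 8 − 1·(-9) = 17, t = -15 − 1·17 = -32  (check: 578·17 + 307·(-32) = 2)
  q = 8: r = 1, s = -9 − 8·17 = -145, t = 17 − 8·(-32) = 273  (check: 578·(-145) + 307·273 = 1)
The row with r = 1 (the gcd) gives the Bezout coefficients s = -145, t = 273.
Result: 578 · (-145) + 307 · (273) = 1.

gcd(578, 307) = 1; s = -145, t = 273 (check: 578·(-145) + 307·273 = 1).


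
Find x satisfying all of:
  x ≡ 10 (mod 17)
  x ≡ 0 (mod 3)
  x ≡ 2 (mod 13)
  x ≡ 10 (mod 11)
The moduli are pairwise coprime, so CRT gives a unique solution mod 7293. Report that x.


Product of moduli M = 17 · 3 · 13 · 11 = 7293.
Merge one congruence at a time:
  Start: x ≡ 10 (mod 17).
  Combine with x ≡ 0 (mod 3); new modulus lcm = 51.
    Write x = 10 + 17·t and substitute into x ≡ 0 (mod 3): 17·t ≡ 0 − 10 = -10 (mod 3).
    Reduce coefficients mod 3: 2·t ≡ 2 (mod 3).
    The inverse of 2 mod 3 is 2 (since 2·2 = 4 = 1·3 + 1), so t ≡ 2·2 = 4 ≡ 1 (mod 3).
    Then x = 10 + 17·1 = 27, valid modulo lcm(17, 3) = 51: x ≡ 27 (mod 51).
  Combine with x ≡ 2 (mod 13); new modulus lcm = 663.
    Write x = 27 + 51·t and substitute into x ≡ 2 (mod 13): 51·t ≡ 2 − 27 = -25 (mod 13).
    Reduce coefficients mod 13: 12·t ≡ 1 (mod 13).
    The inverse of 12 mod 13 is 12 (since 12·12 = 144 = 11·13 + 1), so t ≡ 12·1 = 12 ≡ 12 (mod 13).
    Then x = 27 + 51·12 = 639, valid modulo lcm(51, 13) = 663: x ≡ 639 (mod 663).
  Combine with x ≡ 10 (mod 11); new modulus lcm = 7293.
    Write x = 639 + 663·t and substitute into x ≡ 10 (mod 11): 663·t ≡ 10 − 639 = -629 (mod 11).
    Reduce coefficients mod 11: 3·t ≡ 9 (mod 11).
    The inverse of 3 mod 11 is 4 (since 3·4 = 12 = 1·11 + 1), so t ≡ 4·9 = 36 ≡ 3 (mod 11).
    Then x = 639 + 663·3 = 2628, valid modulo lcm(663, 11) = 7293: x ≡ 2628 (mod 7293).
Verify against each original: 2628 mod 17 = 10, 2628 mod 3 = 0, 2628 mod 13 = 2, 2628 mod 11 = 10.

x ≡ 2628 (mod 7293).


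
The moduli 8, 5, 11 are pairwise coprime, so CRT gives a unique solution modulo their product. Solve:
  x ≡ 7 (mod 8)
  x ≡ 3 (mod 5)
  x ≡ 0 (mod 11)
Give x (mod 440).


Moduli 8, 5, 11 are pairwise coprime; by CRT there is a unique solution modulo M = 8 · 5 · 11 = 440.
Solve pairwise, accumulating the modulus:
  Start with x ≡ 7 (mod 8).
  Combine with x ≡ 3 (mod 5): since gcd(8, 5) = 1, we get a unique residue mod 40.
    Write x = 7 + 8·t and substitute into x ≡ 3 (mod 5): 8·t ≡ 3 − 7 = -4 (mod 5).
    Reduce coefficients mod 5: 3·t ≡ 1 (mod 5).
    The inverse of 3 mod 5 is 2 (since 3·2 = 6 = 1·5 + 1), so t ≡ 2·1 = 2 ≡ 2 (mod 5).
    Then x = 7 + 8·2 = 23, valid modulo lcm(8, 5) = 40: x ≡ 23 (mod 40).
  Combine with x ≡ 0 (mod 11): since gcd(40, 11) = 1, we get a unique residue mod 440.
    Write x = 23 + 40·t and substitute into x ≡ 0 (mod 11): 40·t ≡ 0 − 23 = -23 (mod 11).
    Reduce coefficients mod 11: 7·t ≡ 10 (mod 11).
    The inverse of 7 mod 11 is 8 (since 7·8 = 56 = 5·11 + 1), so t ≡ 8·10 = 80 ≡ 3 (mod 11).
    Then x = 23 + 40·3 = 143, valid modulo lcm(40, 11) = 440: x ≡ 143 (mod 440).
Verify: 143 mod 8 = 7 ✓, 143 mod 5 = 3 ✓, 143 mod 11 = 0 ✓.

x ≡ 143 (mod 440).


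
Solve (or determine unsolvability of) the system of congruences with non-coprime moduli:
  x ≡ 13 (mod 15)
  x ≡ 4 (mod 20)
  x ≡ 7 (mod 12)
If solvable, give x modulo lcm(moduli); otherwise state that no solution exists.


Moduli 15, 20, 12 are not pairwise coprime, so CRT works modulo lcm(m_i) when all pairwise compatibility conditions hold.
Pairwise compatibility: gcd(m_i, m_j) must divide a_i - a_j for every pair.
Merge one congruence at a time:
  Start: x ≡ 13 (mod 15).
  Combine with x ≡ 4 (mod 20): gcd(15, 20) = 5, and 4 - 13 = -9 is NOT divisible by 5.
    ⇒ system is inconsistent (no integer solution).

No solution (the system is inconsistent).


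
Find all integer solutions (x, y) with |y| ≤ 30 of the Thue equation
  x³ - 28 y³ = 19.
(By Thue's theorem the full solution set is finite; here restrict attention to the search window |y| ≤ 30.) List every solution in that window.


The equation is x³ - 28y³ = 19. For fixed y, x³ = 28·y³ + 19, so a solution requires the RHS to be a perfect cube.
Strategy: iterate y from -30 to 30, compute RHS = 28·y³ + 19, and check whether it is a (positive or negative) perfect cube.
Check small values of y:
  y = 0: RHS = 19 is not a perfect cube.
  y = 1: RHS = 47 is not a perfect cube.
  y = -1: RHS = -9 is not a perfect cube.
  y = 2: RHS = 243 is not a perfect cube.
  y = -2: RHS = -205 is not a perfect cube.
  y = 3: RHS = 775 is not a perfect cube.
  y = -3: RHS = -737 is not a perfect cube.
Continuing the search up to |y| = 30 finds no solutions either.
No (x, y) in the scanned range satisfies the equation.

No integer solutions with |y| ≤ 30.


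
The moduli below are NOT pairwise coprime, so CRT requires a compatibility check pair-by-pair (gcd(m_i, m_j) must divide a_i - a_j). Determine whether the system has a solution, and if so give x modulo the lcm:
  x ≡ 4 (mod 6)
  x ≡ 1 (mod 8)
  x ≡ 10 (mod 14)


Moduli 6, 8, 14 are not pairwise coprime, so CRT works modulo lcm(m_i) when all pairwise compatibility conditions hold.
Pairwise compatibility: gcd(m_i, m_j) must divide a_i - a_j for every pair.
Merge one congruence at a time:
  Start: x ≡ 4 (mod 6).
  Combine with x ≡ 1 (mod 8): gcd(6, 8) = 2, and 1 - 4 = -3 is NOT divisible by 2.
    ⇒ system is inconsistent (no integer solution).

No solution (the system is inconsistent).


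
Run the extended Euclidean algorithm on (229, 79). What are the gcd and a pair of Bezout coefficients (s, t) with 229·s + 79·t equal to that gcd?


Euclidean algorithm on (229, 79) — divide until remainder is 0:
  229 = 2 · 79 + 71
  79 = 1 · 71 + 8
  71 = 8 · 8 + 7
  8 = 1 · 7 + 1
  7 = 7 · 1 + 0
gcd(229, 79) = 1.
Track Bezout coefficients alongside the remainders: start with r₀ = 229 = a·1 + b·0 (s = 1, t = 0) and r₁ = 79 = a·0 + b·1 (s = 0, t = 1); each new remainder r_{k+1} = r_{k-1} − q_k·r_k inherits s_{k+1} = s_{k-1} − q_k·s_k, t_{k+1} = t_{k-1} − q_k·t_k, so r_k = a·s_k + b·t_k at every step:
  q = 2: r = 71, s = 1 − 2·0 = 1, t = 0 − 2·1 = -2  (check: 229·1 + 79·(-2) = 71)
  q = 1: r = 8, s = 0 − 1·1 = -1, t = 1 − 1·(-2) = 3  (check: 229·(-1) + 79·3 = 8)
  q = 8: r = 7, s = 1 − 8·(-1) = 9, t = -2 − 8·3 = -26  (check: 229·9 + 79·(-26) = 7)
  q = 1: r = 1, s = -1 − 1·9 = -10, t = 3 − 1·(-26) = 29  (check: 229·(-10) + 79·29 = 1)
The row with r = 1 (the gcd) gives the Bezout coefficients s = -10, t = 29.
Result: 229 · (-10) + 79 · (29) = 1.

gcd(229, 79) = 1; s = -10, t = 29 (check: 229·(-10) + 79·29 = 1).


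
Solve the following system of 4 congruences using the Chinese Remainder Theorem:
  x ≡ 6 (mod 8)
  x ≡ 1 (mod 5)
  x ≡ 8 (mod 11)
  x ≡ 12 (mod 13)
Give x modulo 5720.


Product of moduli M = 8 · 5 · 11 · 13 = 5720.
Merge one congruence at a time:
  Start: x ≡ 6 (mod 8).
  Combine with x ≡ 1 (mod 5); new modulus lcm = 40.
    Write x = 6 + 8·t and substitute into x ≡ 1 (mod 5): 8·t ≡ 1 − 6 = -5 (mod 5).
    Reduce coefficients mod 5: 3·t ≡ 0 (mod 5).
    The inverse of 3 mod 5 is 2 (since 3·2 = 6 = 1·5 + 1), so t ≡ 2·0 = 0 ≡ 0 (mod 5).
    Then x = 6 + 8·0 = 6, valid modulo lcm(8, 5) = 40: x ≡ 6 (mod 40).
  Combine with x ≡ 8 (mod 11); new modulus lcm = 440.
    Write x = 6 + 40·t and substitute into x ≡ 8 (mod 11): 40·t ≡ 8 − 6 = 2 (mod 11).
    Reduce coefficients mod 11: 7·t ≡ 2 (mod 11).
    The inverse of 7 mod 11 is 8 (since 7·8 = 56 = 5·11 + 1), so t ≡ 8·2 = 16 ≡ 5 (mod 11).
    Then x = 6 + 40·5 = 206, valid modulo lcm(40, 11) = 440: x ≡ 206 (mod 440).
  Combine with x ≡ 12 (mod 13); new modulus lcm = 5720.
    Write x = 206 + 440·t and substitute into x ≡ 12 (mod 13): 440·t ≡ 12 − 206 = -194 (mod 13).
    Reduce coefficients mod 13: 11·t ≡ 1 (mod 13).
    The inverse of 11 mod 13 is 6 (since 11·6 = 66 = 5·13 + 1), so t ≡ 6·1 = 6 ≡ 6 (mod 13).
    Then x = 206 + 440·6 = 2846, valid modulo lcm(440, 13) = 5720: x ≡ 2846 (mod 5720).
Verify against each original: 2846 mod 8 = 6, 2846 mod 5 = 1, 2846 mod 11 = 8, 2846 mod 13 = 12.

x ≡ 2846 (mod 5720).


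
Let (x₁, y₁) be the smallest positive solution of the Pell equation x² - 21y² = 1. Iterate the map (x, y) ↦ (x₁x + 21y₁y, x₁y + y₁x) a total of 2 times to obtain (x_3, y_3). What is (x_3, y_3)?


Step 1: Find the fundamental solution (x₁, y₁) of x² - 21y² = 1.
  Expand √21 as a continued fraction. a₀ = ⌊√21⌋ = 4; iterate m_{k+1} = d_k·a_k − m_k, d_{k+1} = (21 − m_{k+1}²)/d_k, a_{k+1} = ⌊(a₀ + m_{k+1})/d_{k+1}⌋ (starting m₀ = 0, d₀ = 1), with convergents p_k = a_k·p_{k-1} + p_{k-2}, q_k = a_k·q_{k-1} + q_{k-2} (p₋₁ = 1, q₋₁ = 0):
  k = 0: a₀ = 4; p₀/q₀ = 4/1; p₀² − 21·q₀² = 16 − 21 = -5.
  k = 1: m = 4, d = 5, a = ⌊(4 + 4)/5⌋ = 1; p/q = (1·4 + 1)/(1·1 + 0) = 5/1; p² − 21·q² = 25 − 21 = 4.
  k = 2: m = 1, d = 4, a = ⌊(4 + 1)/4⌋ = 1; p/q = (1·5 + 4)/(1·1 + 1) = 9/2; p² − 21·q² = 81 − 84 = -3.
  k = 3: m = 3, d = 3, a = ⌊(4 + 3)/3⌋ = 2; p/q = (2·9 + 5)/(2·2 + 1) = 23/5; p² − 21·q² = 529 − 525 = 4.
  k = 4: m = 3, d = 4, a = ⌊(4 + 3)/4⌋ = 1; p/q = (1·23 + 9)/(1·5 + 2) = 32/7; p² − 21·q² = 1024 − 1029 = -5.
  k = 5: m = 1, d = 5, a = ⌊(4 + 1)/5⌋ = 1; p/q = (1·32 + 23)/(1·7 + 5) = 55/12; p² − 21·q² = 3025 − 3024 = 1.
  The first convergent with p² − 21·q² = 1 gives the fundamental solution (x₁, y₁) = (55, 12).
Step 2: Apply the recurrence (x_{n+1}, y_{n+1}) = (x₁x_n + 21y₁y_n, x₁y_n + y₁x_n) repeatedly.
  From (x_1, y_1) = (55, 12): x_2 = 55·55 + 21·12·12 = 6049; y_2 = 55·12 + 12·55 = 1320.
  From (x_2, y_2) = (6049, 1320): x_3 = 55·6049 + 21·12·1320 = 665335; y_3 = 55·1320 + 12·6049 = 145188.
Step 3: Verify x_3² - 21·y_3² = 442670662225 - 442670662224 = 1 (should be 1). ✓

(x_1, y_1) = (55, 12); (x_3, y_3) = (665335, 145188).


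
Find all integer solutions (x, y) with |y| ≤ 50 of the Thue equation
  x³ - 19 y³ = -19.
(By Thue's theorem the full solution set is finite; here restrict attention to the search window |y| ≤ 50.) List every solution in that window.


The equation is x³ - 19y³ = -19. For fixed y, x³ = 19·y³ − 19, so a solution requires the RHS to be a perfect cube.
Strategy: iterate y from -50 to 50, compute RHS = 19·y³ − 19, and check whether it is a (positive or negative) perfect cube.
Check small values of y:
  y = 0: RHS = -19 is not a perfect cube.
  y = 1: RHS = 0 = (0)³ ⇒ x = 0 works.
  y = -1: RHS = -38 is not a perfect cube.
  y = 2: RHS = 133 is not a perfect cube.
  y = -2: RHS = -171 is not a perfect cube.
  y = 3: RHS = 494 is not a perfect cube.
  y = -3: RHS = -532 is not a perfect cube.
Continuing the search up to |y| = 50 finds no further solutions beyond those listed.
Collected solutions: (0, 1).

Solutions (with |y| ≤ 50): (0, 1).


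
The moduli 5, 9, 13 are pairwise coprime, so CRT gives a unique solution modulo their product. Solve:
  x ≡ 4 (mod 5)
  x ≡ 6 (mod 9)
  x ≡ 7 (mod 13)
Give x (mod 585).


Moduli 5, 9, 13 are pairwise coprime; by CRT there is a unique solution modulo M = 5 · 9 · 13 = 585.
Solve pairwise, accumulating the modulus:
  Start with x ≡ 4 (mod 5).
  Combine with x ≡ 6 (mod 9): since gcd(5, 9) = 1, we get a unique residue mod 45.
    Write x = 4 + 5·t and substitute into x ≡ 6 (mod 9): 5·t ≡ 6 − 4 = 2 (mod 9).
    The inverse of 5 mod 9 is 2 (since 5·2 = 10 = 1·9 + 1), so t ≡ 2·2 = 4 ≡ 4 (mod 9).
    Then x = 4 + 5·4 = 24, valid modulo lcm(5, 9) = 45: x ≡ 24 (mod 45).
  Combine with x ≡ 7 (mod 13): since gcd(45, 13) = 1, we get a unique residue mod 585.
    Write x = 24 + 45·t and substitute into x ≡ 7 (mod 13): 45·t ≡ 7 − 24 = -17 (mod 13).
    Reduce coefficients mod 13: 6·t ≡ 9 (mod 13).
    The inverse of 6 mod 13 is 11 (since 6·11 = 66 = 5·13 + 1), so t ≡ 11·9 = 99 ≡ 8 (mod 13).
    Then x = 24 + 45·8 = 384, valid modulo lcm(45, 13) = 585: x ≡ 384 (mod 585).
Verify: 384 mod 5 = 4 ✓, 384 mod 9 = 6 ✓, 384 mod 13 = 7 ✓.

x ≡ 384 (mod 585).


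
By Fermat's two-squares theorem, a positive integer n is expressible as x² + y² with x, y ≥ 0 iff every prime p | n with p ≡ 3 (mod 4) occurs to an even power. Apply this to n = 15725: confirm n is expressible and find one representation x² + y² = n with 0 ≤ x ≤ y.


Step 1: Factor n = 15725 = 5^2 · 17 · 37.
Step 2: Check the mod-4 condition on each prime factor: 5 ≡ 1 (mod 4), exponent 2; 17 ≡ 1 (mod 4), exponent 1; 37 ≡ 1 (mod 4), exponent 1.
All primes ≡ 3 (mod 4) appear to even exponent (or don't appear), so by the two-squares theorem n IS expressible as a sum of two squares.
Step 3: Build a representation. Group n = k² · m with k = 5 and m = 17 · 37 = 629 (a product of primes ≡ 1 (mod 4)); a representation of m scales to one of n via (k·x)² + (k·y)² = k²(x² + y²). Each prime p ≡ 1 (mod 4) is itself a sum of two squares; find a² by testing p − a² for a perfect square:
  17: 17 − 1² = 16 = 4² ⇒ 17 = 1² + 4².
  37: 37 − 1² = 36 = 6² ⇒ 37 = 1² + 6².
  Combine using the Brahmagupta–Fibonacci identity (a² + b²)(c² + d²) = (ac − bd)² + (ad + bc)² = (ac + bd)² + (ad − bc)²:
  17 · 37 = 629: from (1² + 4²)(1² + 6²), take (1·1 − 4·6, 1·6 + 4·1) = (1 − 24, 6 + 4) = (-23, 10); dropping signs (only squares matter) gives (23, 10); check 23² + 10² = 529 + 100 = 629 ✓.
  Scale by k = 5: (5·23, 5·10) = (115, 50).
Step 4: Order so x ≤ y and verify: 50² + 115² = 2500 + 13225 = 15725 = n. ✓

n = 15725 = 50² + 115² (one valid representation with x ≤ y).


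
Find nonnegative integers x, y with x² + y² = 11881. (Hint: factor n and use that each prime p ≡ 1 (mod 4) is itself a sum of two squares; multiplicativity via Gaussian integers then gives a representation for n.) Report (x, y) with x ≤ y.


Step 1: Factor n = 11881 = 109^2.
Step 2: Check the mod-4 condition on each prime factor: 109 ≡ 1 (mod 4), exponent 2.
All primes ≡ 3 (mod 4) appear to even exponent (or don't appear), so by the two-squares theorem n IS expressible as a sum of two squares.
Step 3: Build a representation. Here n = 109 · 109 is a product of primes ≡ 1 (mod 4). Each prime p ≡ 1 (mod 4) is itself a sum of two squares; find a² by testing p − a² for a perfect square:
  109: 109 − 1² = 108, 109 − 2² = 105, 109 − 3² = 100 = 10² ⇒ 109 = 3² + 10².
  Combine using the Brahmagupta–Fibonacci identity (a² + b²)(c² + d²) = (ac − bd)² + (ad + bc)² = (ac + bd)² + (ad − bc)²:
  109 · 109 = 11881: from (3² + 10²)(3² + 10²), take (3·3 − 10·10, 3·10 + 10·3) = (9 − 100, 30 + 30) = (-91, 60); dropping signs (only squares matter) gives (91, 60); check 91² + 60² = 8281 + 3600 = 11881 ✓.
Step 4: Order so x ≤ y and verify: 60² + 91² = 3600 + 8281 = 11881 = n. ✓

n = 11881 = 60² + 91² (one valid representation with x ≤ y).


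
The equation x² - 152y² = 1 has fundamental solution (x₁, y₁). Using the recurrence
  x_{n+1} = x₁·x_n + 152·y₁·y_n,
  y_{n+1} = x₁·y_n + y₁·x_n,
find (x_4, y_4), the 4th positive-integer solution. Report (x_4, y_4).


Step 1: Find the fundamental solution (x₁, y₁) of x² - 152y² = 1.
  Expand √152 as a continued fraction. a₀ = ⌊√152⌋ = 12; iterate m_{k+1} = d_k·a_k − m_k, d_{k+1} = (152 − m_{k+1}²)/d_k, a_{k+1} = ⌊(a₀ + m_{k+1})/d_{k+1}⌋ (starting m₀ = 0, d₀ = 1), with convergents p_k = a_k·p_{k-1} + p_{k-2}, q_k = a_k·q_{k-1} + q_{k-2} (p₋₁ = 1, q₋₁ = 0):
  k = 0: a₀ = 12; p₀/q₀ = 12/1; p₀² − 152·q₀² = 144 − 152 = -8.
  k = 1: m = 12, d = 8, a = ⌊(12 + 12)/8⌋ = 3; p/q = (3·12 + 1)/(3·1 + 0) = 37/3; p² − 152·q² = 1369 − 1368 = 1.
  The first convergent with p² − 152·q² = 1 gives the fundamental solution (x₁, y₁) = (37, 3).
Step 2: Apply the recurrence (x_{n+1}, y_{n+1}) = (x₁x_n + 152y₁y_n, x₁y_n + y₁x_n) repeatedly.
  From (x_1, y_1) = (37, 3): x_2 = 37·37 + 152·3·3 = 2737; y_2 = 37·3 + 3·37 = 222.
  From (x_2, y_2) = (2737, 222): x_3 = 37·2737 + 152·3·222 = 202501; y_3 = 37·222 + 3·2737 = 16425.
  From (x_3, y_3) = (202501, 16425): x_4 = 37·202501 + 152·3·16425 = 14982337; y_4 = 37·16425 + 3·202501 = 1215228.
Step 3: Verify x_4² - 152·y_4² = 224470421981569 - 224470421981568 = 1 (should be 1). ✓

(x_1, y_1) = (37, 3); (x_4, y_4) = (14982337, 1215228).


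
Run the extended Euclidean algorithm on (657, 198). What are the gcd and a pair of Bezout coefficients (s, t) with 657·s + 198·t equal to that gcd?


Euclidean algorithm on (657, 198) — divide until remainder is 0:
  657 = 3 · 198 + 63
  198 = 3 · 63 + 9
  63 = 7 · 9 + 0
gcd(657, 198) = 9.
Track Bezout coefficients alongside the remainders: start with r₀ = 657 = a·1 + b·0 (s = 1, t = 0) and r₁ = 198 = a·0 + b·1 (s = 0, t = 1); each new remainder r_{k+1} = r_{k-1} − q_k·r_k inherits s_{k+1} = s_{k-1} − q_k·s_k, t_{k+1} = t_{k-1} − q_k·t_k, so r_k = a·s_k + b·t_k at every step:
  q = 3: r = 63, s = 1 − 3·0 = 1, t = 0 − 3·1 = -3  (check: 657·1 + 198·(-3) = 63)
  q = 3: r = 9, s = 0 − 3·1 = -3, t = 1 − 3·(-3) = 10  (check: 657·(-3) + 198·10 = 9)
The row with r = 9 (the gcd) gives the Bezout coefficients s = -3, t = 10.
Result: 657 · (-3) + 198 · (10) = 9.

gcd(657, 198) = 9; s = -3, t = 10 (check: 657·(-3) + 198·10 = 9).


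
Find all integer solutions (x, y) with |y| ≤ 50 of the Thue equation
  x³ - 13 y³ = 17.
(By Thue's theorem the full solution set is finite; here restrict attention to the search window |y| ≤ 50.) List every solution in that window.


The equation is x³ - 13y³ = 17. For fixed y, x³ = 13·y³ + 17, so a solution requires the RHS to be a perfect cube.
Strategy: iterate y from -50 to 50, compute RHS = 13·y³ + 17, and check whether it is a (positive or negative) perfect cube.
Check small values of y:
  y = 0: RHS = 17 is not a perfect cube.
  y = 1: RHS = 30 is not a perfect cube.
  y = -1: RHS = 4 is not a perfect cube.
  y = 2: RHS = 121 is not a perfect cube.
  y = -2: RHS = -87 is not a perfect cube.
  y = 3: RHS = 368 is not a perfect cube.
  y = -3: RHS = -334 is not a perfect cube.
Continuing the search up to |y| = 50 finds no solutions either.
No (x, y) in the scanned range satisfies the equation.

No integer solutions with |y| ≤ 50.


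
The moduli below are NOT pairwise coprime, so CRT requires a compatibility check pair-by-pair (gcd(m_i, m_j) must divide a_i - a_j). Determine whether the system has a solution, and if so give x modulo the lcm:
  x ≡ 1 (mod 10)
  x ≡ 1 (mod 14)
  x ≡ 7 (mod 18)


Moduli 10, 14, 18 are not pairwise coprime, so CRT works modulo lcm(m_i) when all pairwise compatibility conditions hold.
Pairwise compatibility: gcd(m_i, m_j) must divide a_i - a_j for every pair.
Merge one congruence at a time:
  Start: x ≡ 1 (mod 10).
  Combine with x ≡ 1 (mod 14): gcd(10, 14) = 2; 1 - 1 = 0, which IS divisible by 2, so compatible.
    Write x = 1 + 10·t and substitute into x ≡ 1 (mod 14): 10·t ≡ 1 − 1 = 0 (mod 14).
    Divide the congruence (and modulus) by g = 2: 5·t ≡ 0 (mod 7).
    The inverse of 5 mod 7 is 3 (since 5·3 = 15 = 2·7 + 1), so t ≡ 3·0 = 0 ≡ 0 (mod 7).
    Then x = 1 + 10·0 = 1, valid modulo lcm(10, 14) = 70: x ≡ 1 (mod 70).
  Combine with x ≡ 7 (mod 18): gcd(70, 18) = 2; 7 - 1 = 6, which IS divisible by 2, so compatible.
    Write x = 1 + 70·t and substitute into x ≡ 7 (mod 18): 70·t ≡ 7 − 1 = 6 (mod 18).
    Divide the congruence (and modulus) by g = 2: 35·t ≡ 3 (mod 9).
    Reduce coefficients mod 9: 8·t ≡ 3 (mod 9).
    The inverse of 8 mod 9 is 8 (since 8·8 = 64 = 7·9 + 1), so t ≡ 8·3 = 24 ≡ 6 (mod 9).
    Then x = 1 + 70·6 = 421, valid modulo lcm(70, 18) = 630: x ≡ 421 (mod 630).
Verify: 421 mod 10 = 1, 421 mod 14 = 1, 421 mod 18 = 7.

x ≡ 421 (mod 630).


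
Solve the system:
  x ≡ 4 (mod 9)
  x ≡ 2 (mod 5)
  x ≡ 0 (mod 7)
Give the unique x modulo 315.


Moduli 9, 5, 7 are pairwise coprime; by CRT there is a unique solution modulo M = 9 · 5 · 7 = 315.
Solve pairwise, accumulating the modulus:
  Start with x ≡ 4 (mod 9).
  Combine with x ≡ 2 (mod 5): since gcd(9, 5) = 1, we get a unique residue mod 45.
    Write x = 4 + 9·t and substitute into x ≡ 2 (mod 5): 9·t ≡ 2 − 4 = -2 (mod 5).
    Reduce coefficients mod 5: 4·t ≡ 3 (mod 5).
    The inverse of 4 mod 5 is 4 (since 4·4 = 16 = 3·5 + 1), so t ≡ 4·3 = 12 ≡ 2 (mod 5).
    Then x = 4 + 9·2 = 22, valid modulo lcm(9, 5) = 45: x ≡ 22 (mod 45).
  Combine with x ≡ 0 (mod 7): since gcd(45, 7) = 1, we get a unique residue mod 315.
    Write x = 22 + 45·t and substitute into x ≡ 0 (mod 7): 45·t ≡ 0 − 22 = -22 (mod 7).
    Reduce coefficients mod 7: 3·t ≡ 6 (mod 7).
    The inverse of 3 mod 7 is 5 (since 3·5 = 15 = 2·7 + 1), so t ≡ 5·6 = 30 ≡ 2 (mod 7).
    Then x = 22 + 45·2 = 112, valid modulo lcm(45, 7) = 315: x ≡ 112 (mod 315).
Verify: 112 mod 9 = 4 ✓, 112 mod 5 = 2 ✓, 112 mod 7 = 0 ✓.

x ≡ 112 (mod 315).
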